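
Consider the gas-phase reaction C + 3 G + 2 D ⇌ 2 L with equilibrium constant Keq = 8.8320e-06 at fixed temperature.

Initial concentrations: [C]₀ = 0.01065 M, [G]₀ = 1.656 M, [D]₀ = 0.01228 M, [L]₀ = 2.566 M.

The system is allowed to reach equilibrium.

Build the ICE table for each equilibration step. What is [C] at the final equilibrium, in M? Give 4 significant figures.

[C]_eq = 1.243 M

Q₀ = 9.0279e+05 vs Keq = 8.8320e-06 ⇒ Q>K, reverse
Step 1:
                  C         G         D         L
  init      0.01065     1.656   0.01228     2.566
  Δ           1.232     3.697     2.464    -2.464
  eq          1.243     5.353     2.477    0.1016
  solve Keq expr → x = -1.232; check Q = 8.8320e-06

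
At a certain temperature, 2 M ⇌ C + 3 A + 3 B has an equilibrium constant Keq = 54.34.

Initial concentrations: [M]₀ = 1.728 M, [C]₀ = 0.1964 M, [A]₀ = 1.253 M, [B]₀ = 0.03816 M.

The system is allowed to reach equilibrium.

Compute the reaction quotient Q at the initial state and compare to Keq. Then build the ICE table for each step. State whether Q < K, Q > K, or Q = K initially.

Q₀ = 7.1901e-06 vs Keq = 54.34 ⇒ Q<K, forward
Step 1:
                   M          C          A          B
  Initial      1.728     0.1964      1.253    0.03816
  Change     -0.9246     0.4623      1.387      1.387
  Equil       0.8034     0.6587       2.64      1.425
  solve Keq expr → x = 0.4623; check Q = 54.34

Q₀ = 7.1901e-06; Q < K (proceeds forward)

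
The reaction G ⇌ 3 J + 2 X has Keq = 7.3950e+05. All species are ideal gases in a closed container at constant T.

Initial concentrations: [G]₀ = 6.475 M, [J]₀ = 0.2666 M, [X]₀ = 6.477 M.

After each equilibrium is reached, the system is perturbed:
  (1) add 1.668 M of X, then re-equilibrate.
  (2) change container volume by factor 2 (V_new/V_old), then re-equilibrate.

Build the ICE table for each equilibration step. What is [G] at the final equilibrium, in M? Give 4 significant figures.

Q₀ = 0.1228 vs Keq = 7.3950e+05 ⇒ Q<K, forward
Step 1:
                   G          J          X
  init         6.475     0.2666      6.477
  Δ            -5.08      15.24      10.16
  eq           1.395      15.51      16.64
  solve Keq expr → x = 5.08; check Q = 7.3950e+05
Then add 1.668 M of X.
Step 2:
                   G          J          X
  init         1.395      15.51       18.3
  Δ            0.128    -0.3839    -0.2559
  eq           1.523      15.12      18.05
  solve Keq expr → x = -0.128; check Q = 7.3950e+05
Then change container volume by factor 2 (V_new/V_old).
Step 3:
                   G          J          X
  init        0.7616      7.561      9.024
  Δ          -0.6394      1.918      1.279
  eq          0.1223      9.479       10.3
  solve Keq expr → x = 0.6394; check Q = 7.3950e+05

[G]_eq = 0.1223 M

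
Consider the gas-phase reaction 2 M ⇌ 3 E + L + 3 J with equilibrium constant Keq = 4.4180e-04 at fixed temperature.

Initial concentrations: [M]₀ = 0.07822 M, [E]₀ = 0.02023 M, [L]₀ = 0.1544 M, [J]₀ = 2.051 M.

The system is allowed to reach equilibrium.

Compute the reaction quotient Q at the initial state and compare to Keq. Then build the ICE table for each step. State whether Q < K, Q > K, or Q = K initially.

Q₀ = 0.001803; Q > K (proceeds reverse)

Q₀ = 0.001803 vs Keq = 4.4180e-04 ⇒ Q>K, reverse
Step 1:
                   M          E          L          J
  init       0.07822    0.02023     0.1544      2.051
  Δ         0.004641  -0.006962  -0.002321  -0.006962
  eq         0.08286    0.01327     0.1521      2.044
  solve Keq expr → x = -0.002321; check Q = 4.4180e-04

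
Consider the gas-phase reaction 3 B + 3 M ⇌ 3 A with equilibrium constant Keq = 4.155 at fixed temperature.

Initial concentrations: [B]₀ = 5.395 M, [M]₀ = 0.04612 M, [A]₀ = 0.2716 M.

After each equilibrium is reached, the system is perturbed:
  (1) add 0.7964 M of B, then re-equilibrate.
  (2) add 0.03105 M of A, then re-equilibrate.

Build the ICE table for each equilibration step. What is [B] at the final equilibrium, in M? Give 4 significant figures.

[B]_eq = 6.177 M

Q₀ = 1.301 vs Keq = 4.155 ⇒ Q<K, forward
Step 1:
                    B           M           A
  init          5.395     0.04612      0.2716
  Δ           -0.0132     -0.0132      0.0132
  eq            5.382     0.03292      0.2848
  solve Keq expr → x = 0.004401; check Q = 4.155
Then add 0.7964 M of B.
Step 2:
                    B           M           A
  init          6.178     0.03292      0.2848
  Δ         -0.003839   -0.003839    0.003839
  eq            6.174     0.02908      0.2886
  solve Keq expr → x = 0.00128; check Q = 4.155
Then add 0.03105 M of A.
Step 3:
                    B           M           A
  init          6.174     0.02908      0.3197
  Δ          0.002829    0.002829   -0.002829
  eq            6.177     0.03191      0.3169
  solve Keq expr → x = -9.4284e-04; check Q = 4.155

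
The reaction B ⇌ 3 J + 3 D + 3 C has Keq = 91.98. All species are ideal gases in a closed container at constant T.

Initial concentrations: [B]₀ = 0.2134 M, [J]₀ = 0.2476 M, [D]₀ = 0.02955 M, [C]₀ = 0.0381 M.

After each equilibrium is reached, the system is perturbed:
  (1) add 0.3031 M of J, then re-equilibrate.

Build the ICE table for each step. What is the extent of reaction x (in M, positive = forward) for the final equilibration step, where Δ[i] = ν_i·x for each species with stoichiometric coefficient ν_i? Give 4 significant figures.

x = -9.3271e-04 M

Q₀ = 1.0151e-10 vs Keq = 91.98 ⇒ Q<K, forward
Step 1:
                    B           J           D           C
  init         0.2134      0.2476     0.02955      0.0381
  Δ           -0.2127      0.6381      0.6381      0.6381
  eq       6.9521e-04      0.8857      0.6677      0.6762
  solve Keq expr → x = 0.2127; check Q = 91.98
Then add 0.3031 M of J.
Step 2:
                    B           J           D           C
  init     6.9521e-04       1.189      0.6677      0.6762
  Δ        9.3271e-04   -0.002798   -0.002798   -0.002798
  eq         0.001628       1.186      0.6649      0.6734
  solve Keq expr → x = -9.3271e-04; check Q = 91.98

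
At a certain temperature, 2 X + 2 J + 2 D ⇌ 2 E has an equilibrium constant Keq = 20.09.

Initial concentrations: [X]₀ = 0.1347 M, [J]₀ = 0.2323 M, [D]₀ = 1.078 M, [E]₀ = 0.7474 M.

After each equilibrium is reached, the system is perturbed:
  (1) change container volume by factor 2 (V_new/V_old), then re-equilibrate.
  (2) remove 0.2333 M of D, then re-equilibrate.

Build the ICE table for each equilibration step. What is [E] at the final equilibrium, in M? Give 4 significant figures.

[E]_eq = 0.1804 M

Q₀ = 490.9 vs Keq = 20.09 ⇒ Q>K, reverse
Step 1:
                  X         J         D         E
  init       0.1347    0.2323     1.078    0.7474
  Δ          0.1497    0.1497    0.1497   -0.1497
  eq         0.2844     0.382     1.228    0.5977
  solve Keq expr → x = -0.07484; check Q = 20.09
Then change container volume by factor 2 (V_new/V_old).
Step 2:
                  X         J         D         E
  init       0.1422     0.191    0.6138    0.2989
  Δ         0.09104   0.09104   0.09104  -0.09104
  eq         0.2332     0.282    0.7049    0.2078
  solve Keq expr → x = -0.04552; check Q = 20.09
Then remove 0.2333 M of D.
Step 3:
                  X         J         D         E
  init       0.2332     0.282    0.4716    0.2078
  Δ         0.02742   0.02742   0.02742  -0.02742
  eq         0.2606    0.3094     0.499    0.1804
  solve Keq expr → x = -0.01371; check Q = 20.09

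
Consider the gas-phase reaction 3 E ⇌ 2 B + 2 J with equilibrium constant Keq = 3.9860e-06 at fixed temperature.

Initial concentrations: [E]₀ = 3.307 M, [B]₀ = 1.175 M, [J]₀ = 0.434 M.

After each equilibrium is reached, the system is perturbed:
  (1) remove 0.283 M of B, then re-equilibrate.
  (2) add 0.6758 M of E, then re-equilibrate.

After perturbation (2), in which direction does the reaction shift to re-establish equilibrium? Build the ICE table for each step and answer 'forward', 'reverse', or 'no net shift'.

Q₀ = 0.00719 vs Keq = 3.9860e-06 ⇒ Q>K, reverse
Step 1:
                  E         B         J
  I           3.307     1.175     0.434
  C          0.6204   -0.4136   -0.4136
  E           3.927    0.7614   0.02041
  solve Keq expr → x = -0.2068; check Q = 3.9860e-06
Then remove 0.283 M of B.
Step 2:
                  E         B         J
  I           3.927    0.4784   0.02041
  C         -0.0167   0.01113   0.01113
  E           3.911    0.4895   0.03154
  solve Keq expr → x = 0.005566; check Q = 3.9860e-06
Then add 0.6758 M of E.
Step 3:
                  E         B         J
  I           4.586    0.4895   0.03154
  C        -0.01162  0.007745  0.007745
  E           4.575    0.4973   0.03929
  solve Keq expr → x = 0.003873; check Q = 3.9860e-06

Direction: forward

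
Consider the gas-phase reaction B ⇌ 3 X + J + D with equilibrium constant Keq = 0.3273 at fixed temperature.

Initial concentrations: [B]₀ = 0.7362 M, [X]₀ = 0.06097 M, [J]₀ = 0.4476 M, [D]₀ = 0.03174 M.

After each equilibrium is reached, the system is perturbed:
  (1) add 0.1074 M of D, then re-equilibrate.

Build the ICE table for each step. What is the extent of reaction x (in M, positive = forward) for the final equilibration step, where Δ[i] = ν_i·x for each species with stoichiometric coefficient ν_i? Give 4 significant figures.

x = -0.01822 M

Q₀ = 4.3737e-06 vs Keq = 0.3273 ⇒ Q<K, forward
Step 1:
                    B           X           J           D
  Initial      0.7362     0.06097      0.4476     0.03174
  Change      -0.2738      0.8213      0.2738      0.2738
  Equil        0.4624      0.8823      0.7214      0.3055
  solve Keq expr → x = 0.2738; check Q = 0.3273
Then add 0.1074 M of D.
Step 2:
                    B           X           J           D
  Initial      0.4624      0.8823      0.7214      0.4129
  Change      0.01822    -0.05466    -0.01822    -0.01822
  Equil        0.4807      0.8276      0.7031      0.3947
  solve Keq expr → x = -0.01822; check Q = 0.3273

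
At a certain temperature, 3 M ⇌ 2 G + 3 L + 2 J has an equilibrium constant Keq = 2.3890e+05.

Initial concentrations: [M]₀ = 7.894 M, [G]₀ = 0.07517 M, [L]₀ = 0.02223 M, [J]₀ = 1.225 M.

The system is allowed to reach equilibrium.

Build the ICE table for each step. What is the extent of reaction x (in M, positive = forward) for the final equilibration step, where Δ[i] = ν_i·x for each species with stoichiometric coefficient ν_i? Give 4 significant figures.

Q₀ = 1.8936e-10 vs Keq = 2.3890e+05 ⇒ Q<K, forward
Step 1:
                  M         G         L         J
  init        7.894   0.07517   0.02223     1.225
  Δ          -6.888     4.592     6.888     4.592
  eq          1.006     4.667      6.91     5.817
  solve Keq expr → x = 2.296; check Q = 2.3890e+05

x = 2.296 M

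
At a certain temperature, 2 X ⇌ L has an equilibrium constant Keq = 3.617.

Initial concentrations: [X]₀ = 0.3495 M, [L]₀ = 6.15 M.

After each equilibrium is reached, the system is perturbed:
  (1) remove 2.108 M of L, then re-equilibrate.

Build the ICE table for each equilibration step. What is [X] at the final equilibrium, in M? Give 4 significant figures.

Q₀ = 50.35 vs Keq = 3.617 ⇒ Q>K, reverse
Step 1:
                    X           L
  I            0.3495        6.15
  C            0.9055     -0.4528
  E             1.255       5.697
  solve Keq expr → x = -0.4528; check Q = 3.617
Then remove 2.108 M of L.
Step 2:
                    X           L
  I             1.255       3.589
  C           -0.2422      0.1211
  E             1.013        3.71
  solve Keq expr → x = 0.1211; check Q = 3.617

[X]_eq = 1.013 M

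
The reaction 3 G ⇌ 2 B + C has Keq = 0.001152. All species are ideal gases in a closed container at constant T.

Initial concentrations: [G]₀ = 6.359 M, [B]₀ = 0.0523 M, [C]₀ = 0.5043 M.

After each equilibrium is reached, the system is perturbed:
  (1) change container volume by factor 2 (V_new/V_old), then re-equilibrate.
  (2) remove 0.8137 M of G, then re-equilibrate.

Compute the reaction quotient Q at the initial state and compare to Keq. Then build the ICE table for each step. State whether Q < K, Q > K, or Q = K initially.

Q₀ = 5.3645e-06; Q < K (proceeds forward)

Q₀ = 5.3645e-06 vs Keq = 0.001152 ⇒ Q<K, forward
Step 1:
                    G           B           C
  I             6.359      0.0523      0.5043
  C           -0.7141       0.476       0.238
  E             5.645      0.5283      0.7423
  solve Keq expr → x = 0.238; check Q = 0.001152
Then change container volume by factor 2 (V_new/V_old).
Step 2:
                    G           B           C
  I             2.822      0.2642      0.3712
  C                 0           0           0
  E             2.822      0.2642      0.3712
  solve Keq expr → x = 0; check Q = 0.001152
Then remove 0.8137 M of G.
Step 3:
                    G           B           C
  I             2.009      0.2642      0.3712
  C            0.1211    -0.08074    -0.04037
  E              2.13      0.1834      0.3308
  solve Keq expr → x = -0.04037; check Q = 0.001152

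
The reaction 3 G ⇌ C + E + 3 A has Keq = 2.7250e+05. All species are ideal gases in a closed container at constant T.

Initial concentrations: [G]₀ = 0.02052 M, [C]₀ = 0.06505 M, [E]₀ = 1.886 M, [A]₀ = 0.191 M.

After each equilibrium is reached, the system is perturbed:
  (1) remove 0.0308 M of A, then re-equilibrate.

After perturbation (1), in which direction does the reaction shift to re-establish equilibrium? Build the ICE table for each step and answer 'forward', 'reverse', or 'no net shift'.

Direction: forward

Q₀ = 98.94 vs Keq = 2.7250e+05 ⇒ Q<K, forward
Step 1:
                    G           C           E           A
  I           0.02052     0.06505       1.886       0.191
  C          -0.01886    0.006286    0.006286     0.01886
  E          0.001661     0.07134       1.892      0.2099
  solve Keq expr → x = 0.006286; check Q = 2.7250e+05
Then remove 0.0308 M of A.
Step 2:
                    G           C           E           A
  I          0.001661     0.07134       1.892      0.1791
  C       -2.4124e-04  8.0414e-05  8.0414e-05  2.4124e-04
  E          0.001419     0.07142       1.892      0.1793
  solve Keq expr → x = 8.0414e-05; check Q = 2.7250e+05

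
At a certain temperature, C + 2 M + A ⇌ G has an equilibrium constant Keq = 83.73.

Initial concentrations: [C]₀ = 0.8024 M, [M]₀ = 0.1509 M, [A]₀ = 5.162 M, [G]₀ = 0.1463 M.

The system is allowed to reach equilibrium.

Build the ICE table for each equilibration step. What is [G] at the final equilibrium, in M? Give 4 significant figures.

Q₀ = 1.551 vs Keq = 83.73 ⇒ Q<K, forward
Step 1:
                   C          M          A          G
  I           0.8024     0.1509      5.162     0.1463
  C         -0.06259    -0.1252   -0.06259    0.06259
  E           0.7398    0.02572      5.099     0.2089
  solve Keq expr → x = 0.06259; check Q = 83.73

[G]_eq = 0.2089 M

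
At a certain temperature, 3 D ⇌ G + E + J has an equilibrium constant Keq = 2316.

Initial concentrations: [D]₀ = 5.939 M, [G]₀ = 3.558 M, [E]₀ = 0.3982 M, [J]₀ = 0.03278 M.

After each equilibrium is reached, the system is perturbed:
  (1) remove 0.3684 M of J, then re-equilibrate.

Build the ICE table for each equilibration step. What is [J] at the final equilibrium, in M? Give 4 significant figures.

Q₀ = 2.2171e-04 vs Keq = 2316 ⇒ Q<K, forward
Step 1:
                  D         G         E         J
  I           5.939     3.558    0.3982   0.03278
  C           -5.72     1.907     1.907     1.907
  E          0.2193     5.465     2.305     1.939
  solve Keq expr → x = 1.907; check Q = 2316
Then remove 0.3684 M of J.
Step 2:
                  D         G         E         J
  I          0.2193     5.465     2.305     1.571
  C        -0.01446   0.00482   0.00482   0.00482
  E          0.2048     5.469      2.31     1.576
  solve Keq expr → x = 0.00482; check Q = 2316

[J]_eq = 1.576 M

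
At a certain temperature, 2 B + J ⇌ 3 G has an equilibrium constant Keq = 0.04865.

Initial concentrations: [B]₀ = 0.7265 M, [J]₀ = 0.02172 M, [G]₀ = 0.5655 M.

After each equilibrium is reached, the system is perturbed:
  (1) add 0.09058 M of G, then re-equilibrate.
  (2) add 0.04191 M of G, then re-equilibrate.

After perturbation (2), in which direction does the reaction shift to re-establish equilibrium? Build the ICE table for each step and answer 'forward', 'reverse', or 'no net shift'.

Direction: reverse

Q₀ = 15.77 vs Keq = 0.04865 ⇒ Q>K, reverse
Step 1:
                  B         J         G
  I          0.7265   0.02172    0.5655
  C          0.2505    0.1253   -0.3758
  E           0.977     0.147    0.1897
  solve Keq expr → x = -0.1253; check Q = 0.04865
Then add 0.09058 M of G.
Step 2:
                  B         J         G
  I           0.977     0.147    0.2803
  C         0.04925   0.02462  -0.07387
  E           1.026    0.1716    0.2064
  solve Keq expr → x = -0.02462; check Q = 0.04865
Then add 0.04191 M of G.
Step 3:
                  B         J         G
  I           1.026    0.1716    0.2483
  C         0.02287   0.01143   -0.0343
  E           1.049     0.183     0.214
  solve Keq expr → x = -0.01143; check Q = 0.04865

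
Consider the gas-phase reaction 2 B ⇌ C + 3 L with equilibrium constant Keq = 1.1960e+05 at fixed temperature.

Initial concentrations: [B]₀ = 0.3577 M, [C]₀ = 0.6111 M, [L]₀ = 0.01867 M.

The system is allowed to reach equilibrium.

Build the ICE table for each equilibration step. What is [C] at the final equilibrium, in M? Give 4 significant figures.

Q₀ = 3.1082e-05 vs Keq = 1.1960e+05 ⇒ Q<K, forward
Step 1:
                    B           C           L
  I            0.3577      0.6111     0.01867
  C           -0.3566      0.1783       0.535
  E          0.001058      0.7894      0.5536
  solve Keq expr → x = 0.1783; check Q = 1.1960e+05

[C]_eq = 0.7894 M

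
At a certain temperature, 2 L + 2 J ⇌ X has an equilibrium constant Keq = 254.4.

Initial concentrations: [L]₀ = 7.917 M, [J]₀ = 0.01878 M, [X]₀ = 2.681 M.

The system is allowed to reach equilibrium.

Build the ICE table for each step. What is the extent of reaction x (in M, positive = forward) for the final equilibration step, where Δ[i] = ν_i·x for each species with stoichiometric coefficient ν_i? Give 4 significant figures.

x = 0.002898 M

Q₀ = 121.3 vs Keq = 254.4 ⇒ Q<K, forward
Step 1:
                  L         J         X
  init        7.917   0.01878     2.681
  Δ       -0.005797 -0.005797  0.002898
  eq          7.911   0.01298     2.684
  solve Keq expr → x = 0.002898; check Q = 254.4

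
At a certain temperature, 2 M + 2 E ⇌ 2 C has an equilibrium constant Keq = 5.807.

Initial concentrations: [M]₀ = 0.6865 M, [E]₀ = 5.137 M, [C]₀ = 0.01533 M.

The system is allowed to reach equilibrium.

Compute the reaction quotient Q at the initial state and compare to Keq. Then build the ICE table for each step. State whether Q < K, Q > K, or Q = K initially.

Q₀ = 1.8897e-05 vs Keq = 5.807 ⇒ Q<K, forward
Step 1:
                    M           E           C
  init         0.6865       5.137     0.01533
  Δ           -0.6274     -0.6274      0.6274
  eq          0.05914        4.51      0.6427
  solve Keq expr → x = 0.3137; check Q = 5.807

Q₀ = 1.8897e-05; Q < K (proceeds forward)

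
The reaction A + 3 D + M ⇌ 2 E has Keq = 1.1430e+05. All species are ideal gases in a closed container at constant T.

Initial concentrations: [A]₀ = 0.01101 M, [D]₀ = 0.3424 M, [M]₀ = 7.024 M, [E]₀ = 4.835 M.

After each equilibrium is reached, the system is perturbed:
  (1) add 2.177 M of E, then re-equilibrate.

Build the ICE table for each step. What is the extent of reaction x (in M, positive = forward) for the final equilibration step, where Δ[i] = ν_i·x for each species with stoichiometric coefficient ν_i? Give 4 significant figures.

x = -0.001001 M

Q₀ = 7530 vs Keq = 1.1430e+05 ⇒ Q<K, forward
Step 1:
                  A         D         M         E
  Initial   0.01101    0.3424     7.024     4.835
  Change   -0.01004  -0.03013  -0.01004   0.02009
  Equil   9.6562e-04    0.3123     7.014     4.855
  solve Keq expr → x = 0.01004; check Q = 1.1430e+05
Then add 2.177 M of E.
Step 2:
                  A         D         M         E
  Initial 9.6562e-04    0.3123     7.014     7.032
  Change   0.001001  0.003004  0.001001 -0.002003
  Equil    0.001967    0.3153     7.015      7.03
  solve Keq expr → x = -0.001001; check Q = 1.1430e+05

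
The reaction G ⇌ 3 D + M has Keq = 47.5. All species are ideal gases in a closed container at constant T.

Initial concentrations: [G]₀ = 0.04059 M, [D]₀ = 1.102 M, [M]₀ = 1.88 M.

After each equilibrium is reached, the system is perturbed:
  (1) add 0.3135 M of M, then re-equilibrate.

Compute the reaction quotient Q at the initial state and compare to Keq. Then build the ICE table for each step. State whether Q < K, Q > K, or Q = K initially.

Q₀ = 61.98; Q > K (proceeds reverse)

Q₀ = 61.98 vs Keq = 47.5 ⇒ Q>K, reverse
Step 1:
                    G           D           M
  I           0.04059       1.102        1.88
  C          0.008543    -0.02563   -0.008543
  E           0.04913       1.076       1.871
  solve Keq expr → x = -0.008543; check Q = 47.5
Then add 0.3135 M of M.
Step 2:
                    G           D           M
  I           0.04913       1.076       2.185
  C          0.005497    -0.01649   -0.005497
  E           0.05463        1.06       2.179
  solve Keq expr → x = -0.005497; check Q = 47.5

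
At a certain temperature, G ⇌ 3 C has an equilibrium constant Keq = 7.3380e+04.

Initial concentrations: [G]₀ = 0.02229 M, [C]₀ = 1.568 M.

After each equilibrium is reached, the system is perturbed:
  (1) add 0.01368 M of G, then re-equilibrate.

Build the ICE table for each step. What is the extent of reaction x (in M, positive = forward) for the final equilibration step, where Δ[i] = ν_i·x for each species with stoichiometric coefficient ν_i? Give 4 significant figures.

Q₀ = 173 vs Keq = 7.3380e+04 ⇒ Q<K, forward
Step 1:
                    G           C
  Initial     0.02229       1.568
  Change     -0.02223     0.06669
  Equil    5.9529e-05       1.635
  solve Keq expr → x = 0.02223; check Q = 7.3380e+04
Then add 0.01368 M of G.
Step 2:
                    G           C
  Initial     0.01374       1.635
  Change     -0.01368     0.04103
  Equil    6.4125e-05       1.676
  solve Keq expr → x = 0.01368; check Q = 7.3380e+04

x = 0.01368 M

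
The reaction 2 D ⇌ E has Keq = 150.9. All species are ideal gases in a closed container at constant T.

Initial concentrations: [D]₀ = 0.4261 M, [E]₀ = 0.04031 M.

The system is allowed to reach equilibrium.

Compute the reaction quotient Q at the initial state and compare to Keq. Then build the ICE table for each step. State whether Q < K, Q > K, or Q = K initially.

Q₀ = 0.222 vs Keq = 150.9 ⇒ Q<K, forward
Step 1:
                  D         E
  Initial    0.4261   0.04031
  Change    -0.3867    0.1934
  Equil     0.03935    0.2337
  solve Keq expr → x = 0.1934; check Q = 150.9

Q₀ = 0.222; Q < K (proceeds forward)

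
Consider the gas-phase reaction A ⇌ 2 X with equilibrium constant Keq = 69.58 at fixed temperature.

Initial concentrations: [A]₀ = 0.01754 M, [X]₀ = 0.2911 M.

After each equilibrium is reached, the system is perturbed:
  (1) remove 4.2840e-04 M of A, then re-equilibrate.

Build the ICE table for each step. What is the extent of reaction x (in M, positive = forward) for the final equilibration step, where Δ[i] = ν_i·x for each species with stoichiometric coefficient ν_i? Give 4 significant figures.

Q₀ = 4.831 vs Keq = 69.58 ⇒ Q<K, forward
Step 1:
                    A           X
  init        0.01754      0.2911
  Δ          -0.01604     0.03208
  eq         0.001501      0.3232
  solve Keq expr → x = 0.01604; check Q = 69.58
Then remove 4.2840e-04 M of A.
Step 2:
                    A           X
  init       0.001073      0.3232
  Δ        4.2060e-04 -8.4119e-04
  eq         0.001493      0.3223
  solve Keq expr → x = -4.2060e-04; check Q = 69.58

x = -4.2060e-04 M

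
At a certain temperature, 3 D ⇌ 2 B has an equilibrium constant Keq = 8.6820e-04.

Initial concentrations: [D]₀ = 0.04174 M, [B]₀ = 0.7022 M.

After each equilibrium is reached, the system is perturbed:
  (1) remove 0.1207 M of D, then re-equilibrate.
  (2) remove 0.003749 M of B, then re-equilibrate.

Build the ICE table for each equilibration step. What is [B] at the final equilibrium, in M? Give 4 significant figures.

Q₀ = 6781 vs Keq = 8.6820e-04 ⇒ Q>K, reverse
Step 1:
                    D           B
  I           0.04174      0.7022
  C             1.006     -0.6706
  E             1.048      0.0316
  solve Keq expr → x = -0.3353; check Q = 8.6820e-04
Then remove 0.1207 M of D.
Step 2:
                    D           B
  I            0.9269      0.0316
  C          0.007472   -0.004981
  E            0.9344     0.02661
  solve Keq expr → x = -0.002491; check Q = 8.6820e-04
Then remove 0.003749 M of B.
Step 3:
                    D           B
  I            0.9344     0.02287
  C         -0.005285    0.003524
  E            0.9291     0.02639
  solve Keq expr → x = 0.001762; check Q = 8.6820e-04

[B]_eq = 0.02639 M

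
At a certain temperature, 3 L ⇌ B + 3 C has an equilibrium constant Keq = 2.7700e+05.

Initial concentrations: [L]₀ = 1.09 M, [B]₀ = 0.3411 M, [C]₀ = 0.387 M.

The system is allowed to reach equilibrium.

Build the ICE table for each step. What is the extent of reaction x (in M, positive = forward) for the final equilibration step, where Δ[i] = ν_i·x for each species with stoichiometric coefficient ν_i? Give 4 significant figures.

Q₀ = 0.01527 vs Keq = 2.7700e+05 ⇒ Q<K, forward
Step 1:
                  L         B         C
  I            1.09    0.3411     0.387
  C           -1.07    0.3567      1.07
  E         0.01983    0.6978     1.457
  solve Keq expr → x = 0.3567; check Q = 2.7700e+05

x = 0.3567 M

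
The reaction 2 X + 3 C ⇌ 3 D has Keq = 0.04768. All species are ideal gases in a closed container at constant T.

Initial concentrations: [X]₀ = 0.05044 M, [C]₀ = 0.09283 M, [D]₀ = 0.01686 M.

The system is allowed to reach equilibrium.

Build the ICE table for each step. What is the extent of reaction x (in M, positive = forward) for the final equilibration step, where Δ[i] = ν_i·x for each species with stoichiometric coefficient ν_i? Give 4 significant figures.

Q₀ = 2.355 vs Keq = 0.04768 ⇒ Q>K, reverse
Step 1:
                  X         C         D
  I         0.05044   0.09283   0.01686
  C        0.007475   0.01121  -0.01121
  E         0.05792     0.104  0.005647
  solve Keq expr → x = -0.003738; check Q = 0.04768

x = -0.003738 M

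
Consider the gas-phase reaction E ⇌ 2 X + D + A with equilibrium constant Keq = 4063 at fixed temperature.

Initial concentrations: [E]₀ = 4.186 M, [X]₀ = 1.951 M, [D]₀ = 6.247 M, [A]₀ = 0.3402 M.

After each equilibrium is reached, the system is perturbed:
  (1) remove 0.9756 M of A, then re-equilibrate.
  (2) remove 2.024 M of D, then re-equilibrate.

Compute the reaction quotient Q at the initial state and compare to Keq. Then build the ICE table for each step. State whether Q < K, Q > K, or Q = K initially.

Q₀ = 1.933; Q < K (proceeds forward)

Q₀ = 1.933 vs Keq = 4063 ⇒ Q<K, forward
Step 1:
                   E          X          D          A
  Initial      4.186      1.951      6.247     0.3402
  Change      -3.467      6.935      3.467      3.467
  Equil       0.7187      8.886      9.714      3.807
  solve Keq expr → x = 3.467; check Q = 4063
Then remove 0.9756 M of A.
Step 2:
                   E          X          D          A
  Initial     0.7187      8.886      9.714      2.832
  Change     -0.1225     0.2449     0.1225     0.1225
  Equil       0.5963       9.13      9.837      2.954
  solve Keq expr → x = 0.1225; check Q = 4063
Then remove 2.024 M of D.
Step 3:
                   E          X          D          A
  Initial     0.5963       9.13      7.813      2.954
  Change    -0.08517     0.1703    0.08517    0.08517
  Equil       0.5111      9.301      7.898      3.039
  solve Keq expr → x = 0.08517; check Q = 4063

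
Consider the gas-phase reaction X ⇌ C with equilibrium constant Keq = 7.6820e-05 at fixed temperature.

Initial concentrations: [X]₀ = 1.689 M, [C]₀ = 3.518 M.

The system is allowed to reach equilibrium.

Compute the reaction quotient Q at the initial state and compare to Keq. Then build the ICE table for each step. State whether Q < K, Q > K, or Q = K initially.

Q₀ = 2.083; Q > K (proceeds reverse)

Q₀ = 2.083 vs Keq = 7.6820e-05 ⇒ Q>K, reverse
Step 1:
                    X           C
  init          1.689       3.518
  Δ             3.518      -3.518
  eq            5.207  3.9997e-04
  solve Keq expr → x = -3.518; check Q = 7.6820e-05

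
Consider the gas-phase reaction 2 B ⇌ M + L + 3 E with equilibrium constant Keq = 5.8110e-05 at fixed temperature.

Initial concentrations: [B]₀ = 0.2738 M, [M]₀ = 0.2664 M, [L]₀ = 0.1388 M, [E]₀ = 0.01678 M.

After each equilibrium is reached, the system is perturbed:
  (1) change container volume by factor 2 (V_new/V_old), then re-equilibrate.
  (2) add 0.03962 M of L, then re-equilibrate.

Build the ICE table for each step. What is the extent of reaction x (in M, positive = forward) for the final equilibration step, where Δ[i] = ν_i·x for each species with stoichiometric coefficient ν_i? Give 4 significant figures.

Q₀ = 2.3304e-06 vs Keq = 5.8110e-05 ⇒ Q<K, forward
Step 1:
                  B         M         L         E
  I          0.2738    0.2664    0.1388   0.01678
  C        -0.01894   0.00947   0.00947   0.02841
  E          0.2549    0.2759    0.1483   0.04519
  solve Keq expr → x = 0.00947; check Q = 5.8110e-05
Then change container volume by factor 2 (V_new/V_old).
Step 2:
                  B         M         L         E
  I          0.1274    0.1379   0.07413   0.02259
  C        -0.01203  0.006013  0.006013   0.01804
  E          0.1154    0.1439   0.08015   0.04063
  solve Keq expr → x = 0.006013; check Q = 5.8110e-05
Then add 0.03962 M of L.
Step 3:
                  B         M         L         E
  I          0.1154    0.1439    0.1198   0.04063
  C        0.002833 -0.001416 -0.001416 -0.004249
  E          0.1182    0.1425    0.1184   0.03638
  solve Keq expr → x = -0.001416; check Q = 5.8110e-05

x = -0.001416 M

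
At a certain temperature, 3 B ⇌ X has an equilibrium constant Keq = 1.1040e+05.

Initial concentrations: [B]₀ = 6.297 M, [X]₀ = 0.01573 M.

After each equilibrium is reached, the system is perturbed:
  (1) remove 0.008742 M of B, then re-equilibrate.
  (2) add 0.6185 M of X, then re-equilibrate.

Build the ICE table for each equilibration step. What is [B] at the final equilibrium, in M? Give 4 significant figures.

[B]_eq = 0.0291 M

Q₀ = 6.2998e-05 vs Keq = 1.1040e+05 ⇒ Q<K, forward
Step 1:
                    B           X
  init          6.297     0.01573
  Δ             -6.27        2.09
  eq          0.02672       2.106
  solve Keq expr → x = 2.09; check Q = 1.1040e+05
Then remove 0.008742 M of B.
Step 2:
                    B           X
  init        0.01798       2.106
  Δ           0.00873    -0.00291
  eq          0.02671       2.103
  solve Keq expr → x = -0.00291; check Q = 1.1040e+05
Then add 0.6185 M of X.
Step 3:
                    B           X
  init        0.02671       2.721
  Δ          0.002394 -7.9797e-04
  eq           0.0291       2.721
  solve Keq expr → x = -7.9797e-04; check Q = 1.1040e+05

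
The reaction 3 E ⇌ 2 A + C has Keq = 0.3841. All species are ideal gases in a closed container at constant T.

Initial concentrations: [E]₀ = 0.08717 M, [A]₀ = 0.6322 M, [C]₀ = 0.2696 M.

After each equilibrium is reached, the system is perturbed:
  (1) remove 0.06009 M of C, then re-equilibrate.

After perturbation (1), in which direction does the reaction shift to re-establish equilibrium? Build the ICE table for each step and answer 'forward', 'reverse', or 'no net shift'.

Q₀ = 162.7 vs Keq = 0.3841 ⇒ Q>K, reverse
Step 1:
                  E         A         C
  I         0.08717    0.6322    0.2696
  C          0.3278   -0.2185   -0.1093
  E          0.4149    0.4137    0.1603
  solve Keq expr → x = -0.1093; check Q = 0.3841
Then remove 0.06009 M of C.
Step 2:
                  E         A         C
  I          0.4149    0.4137    0.1003
  C        -0.03395   0.02264   0.01132
  E           0.381    0.4363    0.1116
  solve Keq expr → x = 0.01132; check Q = 0.3841

Direction: forward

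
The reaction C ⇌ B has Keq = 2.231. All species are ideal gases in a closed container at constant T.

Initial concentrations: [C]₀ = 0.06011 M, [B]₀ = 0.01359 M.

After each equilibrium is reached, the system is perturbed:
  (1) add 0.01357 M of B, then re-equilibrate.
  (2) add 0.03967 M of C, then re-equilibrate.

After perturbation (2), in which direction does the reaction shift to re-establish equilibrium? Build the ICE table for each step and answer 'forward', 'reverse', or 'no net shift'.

Direction: forward

Q₀ = 0.2261 vs Keq = 2.231 ⇒ Q<K, forward
Step 1:
                  C         B
  I         0.06011   0.01359
  C         -0.0373    0.0373
  E         0.02281   0.05089
  solve Keq expr → x = 0.0373; check Q = 2.231
Then add 0.01357 M of B.
Step 2:
                  C         B
  I         0.02281   0.06446
  C          0.0042   -0.0042
  E         0.02701   0.06026
  solve Keq expr → x = -0.0042; check Q = 2.231
Then add 0.03967 M of C.
Step 3:
                  C         B
  I         0.06668   0.06026
  C        -0.02739   0.02739
  E         0.03929   0.08765
  solve Keq expr → x = 0.02739; check Q = 2.231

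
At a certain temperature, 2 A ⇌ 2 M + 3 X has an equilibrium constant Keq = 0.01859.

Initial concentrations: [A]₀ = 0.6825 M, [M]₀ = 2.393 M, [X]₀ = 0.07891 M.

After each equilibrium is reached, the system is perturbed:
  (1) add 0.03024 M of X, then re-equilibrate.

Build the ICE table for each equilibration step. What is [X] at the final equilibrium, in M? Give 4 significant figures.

Q₀ = 0.006041 vs Keq = 0.01859 ⇒ Q<K, forward
Step 1:
                  A         M         X
  Initial    0.6825     2.393   0.07891
  Change   -0.02182   0.02182   0.03273
  Equil      0.6607     2.415    0.1116
  solve Keq expr → x = 0.01091; check Q = 0.01859
Then add 0.03024 M of X.
Step 2:
                  A         M         X
  Initial    0.6607     2.415    0.1419
  Change     0.0184   -0.0184   -0.0276
  Equil      0.6791     2.396    0.1143
  solve Keq expr → x = -0.009199; check Q = 0.01859

[X]_eq = 0.1143 M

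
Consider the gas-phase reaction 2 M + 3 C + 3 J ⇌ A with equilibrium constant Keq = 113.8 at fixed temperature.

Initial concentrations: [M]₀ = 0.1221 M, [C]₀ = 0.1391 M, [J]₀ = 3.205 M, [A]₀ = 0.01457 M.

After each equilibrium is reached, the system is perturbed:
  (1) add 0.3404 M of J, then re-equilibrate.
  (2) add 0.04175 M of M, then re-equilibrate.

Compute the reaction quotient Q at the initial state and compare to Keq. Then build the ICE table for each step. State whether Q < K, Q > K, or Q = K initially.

Q₀ = 11.03 vs Keq = 113.8 ⇒ Q<K, forward
Step 1:
                  M         C         J         A
  I          0.1221    0.1391     3.205   0.01457
  C        -0.02825  -0.04237  -0.04237   0.01412
  E         0.09385   0.09673     3.163   0.02869
  solve Keq expr → x = 0.01412; check Q = 113.8
Then add 0.3404 M of J.
Step 2:
                  M         C         J         A
  I         0.09385   0.09673     3.503   0.02869
  C       -0.003495 -0.005242 -0.005242  0.001747
  E         0.09036   0.09148     3.498   0.03044
  solve Keq expr → x = 0.001747; check Q = 113.8
Then add 0.04175 M of M.
Step 3:
                  M         C         J         A
  I          0.1321   0.09148     3.498   0.03044
  C        -0.00889  -0.01333  -0.01333  0.004445
  E          0.1232   0.07815     3.484   0.03489
  solve Keq expr → x = 0.004445; check Q = 113.8

Q₀ = 11.03; Q < K (proceeds forward)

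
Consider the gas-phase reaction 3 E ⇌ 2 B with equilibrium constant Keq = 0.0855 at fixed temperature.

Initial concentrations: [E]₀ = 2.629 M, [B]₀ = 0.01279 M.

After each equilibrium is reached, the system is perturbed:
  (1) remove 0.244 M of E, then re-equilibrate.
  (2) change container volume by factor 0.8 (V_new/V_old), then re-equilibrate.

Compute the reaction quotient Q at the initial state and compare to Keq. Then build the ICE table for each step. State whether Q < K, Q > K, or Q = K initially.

Q₀ = 9.0026e-06; Q < K (proceeds forward)

Q₀ = 9.0026e-06 vs Keq = 0.0855 ⇒ Q<K, forward
Step 1:
                  E         B
  Initial     2.629   0.01279
  Change    -0.9419     0.628
  Equil       1.687    0.6407
  solve Keq expr → x = 0.314; check Q = 0.0855
Then remove 0.244 M of E.
Step 2:
                  E         B
  Initial     1.443    0.6407
  Change     0.1112  -0.07414
  Equil       1.554    0.5666
  solve Keq expr → x = -0.03707; check Q = 0.0855
Then change container volume by factor 0.8 (V_new/V_old).
Step 3:
                  E         B
  Initial     1.943    0.7083
  Change   -0.06568   0.04379
  Equil       1.877     0.752
  solve Keq expr → x = 0.02189; check Q = 0.0855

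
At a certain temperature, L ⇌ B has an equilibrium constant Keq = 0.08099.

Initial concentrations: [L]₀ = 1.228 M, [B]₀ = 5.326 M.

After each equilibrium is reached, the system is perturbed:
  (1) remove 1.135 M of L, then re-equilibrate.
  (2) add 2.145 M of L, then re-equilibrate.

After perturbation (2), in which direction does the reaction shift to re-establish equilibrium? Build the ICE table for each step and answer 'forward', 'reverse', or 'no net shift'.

Q₀ = 4.337 vs Keq = 0.08099 ⇒ Q>K, reverse
Step 1:
                   L          B
  I            1.228      5.326
  C            4.835     -4.835
  E            6.063      0.491
  solve Keq expr → x = -4.835; check Q = 0.08099
Then remove 1.135 M of L.
Step 2:
                   L          B
  I            4.928      0.491
  C          0.08504   -0.08504
  E            5.013      0.406
  solve Keq expr → x = -0.08504; check Q = 0.08099
Then add 2.145 M of L.
Step 3:
                   L          B
  I            7.158      0.406
  C          -0.1607     0.1607
  E            6.997     0.5667
  solve Keq expr → x = 0.1607; check Q = 0.08099

Direction: forward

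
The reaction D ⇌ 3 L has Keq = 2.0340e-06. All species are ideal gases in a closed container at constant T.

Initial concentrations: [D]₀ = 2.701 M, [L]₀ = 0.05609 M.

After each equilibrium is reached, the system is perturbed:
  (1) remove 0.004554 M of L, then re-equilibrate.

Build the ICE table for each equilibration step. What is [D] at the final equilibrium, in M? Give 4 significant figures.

Q₀ = 6.5333e-05 vs Keq = 2.0340e-06 ⇒ Q>K, reverse
Step 1:
                   D          L
  I            2.701    0.05609
  C          0.01281   -0.03842
  E            2.714    0.01767
  solve Keq expr → x = -0.01281; check Q = 2.0340e-06
Then remove 0.004554 M of L.
Step 2:
                   D          L
  I            2.714    0.01312
  C        -0.001517   0.004551
  E            2.712    0.01767
  solve Keq expr → x = 0.001517; check Q = 2.0340e-06

[D]_eq = 2.712 M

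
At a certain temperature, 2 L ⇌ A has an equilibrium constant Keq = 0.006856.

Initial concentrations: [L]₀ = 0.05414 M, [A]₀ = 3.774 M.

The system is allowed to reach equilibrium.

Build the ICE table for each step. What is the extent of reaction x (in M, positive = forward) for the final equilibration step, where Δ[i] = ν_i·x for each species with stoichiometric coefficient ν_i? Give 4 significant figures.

x = -3.444 M

Q₀ = 1288 vs Keq = 0.006856 ⇒ Q>K, reverse
Step 1:
                    L           A
  I           0.05414       3.774
  C             6.887      -3.444
  E             6.941      0.3303
  solve Keq expr → x = -3.444; check Q = 0.006856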